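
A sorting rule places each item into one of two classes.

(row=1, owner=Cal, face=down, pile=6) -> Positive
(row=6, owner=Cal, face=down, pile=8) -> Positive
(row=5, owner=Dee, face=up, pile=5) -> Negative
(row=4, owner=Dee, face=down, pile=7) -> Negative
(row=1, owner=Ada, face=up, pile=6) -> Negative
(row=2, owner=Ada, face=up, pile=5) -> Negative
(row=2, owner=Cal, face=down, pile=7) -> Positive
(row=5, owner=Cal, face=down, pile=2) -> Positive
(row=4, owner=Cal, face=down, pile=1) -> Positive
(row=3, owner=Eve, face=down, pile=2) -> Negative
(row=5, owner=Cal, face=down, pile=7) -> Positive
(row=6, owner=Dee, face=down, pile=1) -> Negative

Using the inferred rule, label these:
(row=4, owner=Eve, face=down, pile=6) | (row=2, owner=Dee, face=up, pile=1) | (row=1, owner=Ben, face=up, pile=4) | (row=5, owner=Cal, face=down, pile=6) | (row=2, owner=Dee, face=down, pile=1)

Looking at the examples, the only property every 'Positive' case has and every 'Negative' case lacks is: owner is Cal.
(row=4, owner=Eve, face=down, pile=6): owner is Eve — fails this test, so Negative.
(row=2, owner=Dee, face=up, pile=1): owner is Dee — fails this test, so Negative.
(row=1, owner=Ben, face=up, pile=4): owner is Ben — fails this test, so Negative.
(row=5, owner=Cal, face=down, pile=6): owner is Cal — passes, so Positive.
(row=2, owner=Dee, face=down, pile=1): owner is Dee — fails this test, so Negative.

Negative, Negative, Negative, Positive, Negative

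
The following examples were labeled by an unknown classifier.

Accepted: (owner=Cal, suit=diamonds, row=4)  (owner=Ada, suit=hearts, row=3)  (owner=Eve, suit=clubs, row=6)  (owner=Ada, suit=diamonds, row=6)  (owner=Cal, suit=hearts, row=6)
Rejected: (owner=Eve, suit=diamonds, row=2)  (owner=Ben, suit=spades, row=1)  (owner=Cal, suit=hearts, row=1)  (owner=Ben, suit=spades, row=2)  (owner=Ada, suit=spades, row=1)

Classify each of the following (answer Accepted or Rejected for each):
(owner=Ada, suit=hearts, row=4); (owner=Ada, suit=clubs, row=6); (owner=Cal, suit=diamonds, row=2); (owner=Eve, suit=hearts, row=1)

The distinguishing property — row ≥ 3 — holds for all the 'Accepted' cases and none of the 'Rejected' cases.
(owner=Ada, suit=hearts, row=4) — row = 4, hence Accepted. (owner=Ada, suit=clubs, row=6) — row = 6, hence Accepted. (owner=Cal, suit=diamonds, row=2) — row = 2, hence Rejected. (owner=Eve, suit=hearts, row=1) — row = 1, hence Rejected.

Accepted, Accepted, Rejected, Rejected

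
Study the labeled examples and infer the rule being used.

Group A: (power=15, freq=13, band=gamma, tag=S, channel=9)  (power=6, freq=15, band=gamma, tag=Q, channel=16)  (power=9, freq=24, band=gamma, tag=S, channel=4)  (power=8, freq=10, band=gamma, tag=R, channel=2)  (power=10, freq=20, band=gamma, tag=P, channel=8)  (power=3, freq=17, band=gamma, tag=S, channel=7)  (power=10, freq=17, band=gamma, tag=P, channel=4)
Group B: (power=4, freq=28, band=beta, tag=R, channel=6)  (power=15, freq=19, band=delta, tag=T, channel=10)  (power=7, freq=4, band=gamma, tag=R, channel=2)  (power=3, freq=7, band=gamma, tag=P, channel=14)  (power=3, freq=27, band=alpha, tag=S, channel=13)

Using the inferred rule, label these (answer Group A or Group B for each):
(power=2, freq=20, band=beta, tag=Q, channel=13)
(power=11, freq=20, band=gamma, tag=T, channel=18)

The classifier is using: band is gamma AND freq ≥ 10.
(power=2, freq=20, band=beta, tag=Q, channel=13) — band is beta, freq = 20, hence Group B. (power=11, freq=20, band=gamma, tag=T, channel=18) — band is gamma, freq = 20, hence Group A.

Group B, Group A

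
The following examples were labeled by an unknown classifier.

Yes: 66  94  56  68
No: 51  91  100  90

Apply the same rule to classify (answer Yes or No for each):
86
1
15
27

Every 'Yes' example satisfies: digit sum ≥ 11. None of the 'No' examples do.

Yes, No, No, No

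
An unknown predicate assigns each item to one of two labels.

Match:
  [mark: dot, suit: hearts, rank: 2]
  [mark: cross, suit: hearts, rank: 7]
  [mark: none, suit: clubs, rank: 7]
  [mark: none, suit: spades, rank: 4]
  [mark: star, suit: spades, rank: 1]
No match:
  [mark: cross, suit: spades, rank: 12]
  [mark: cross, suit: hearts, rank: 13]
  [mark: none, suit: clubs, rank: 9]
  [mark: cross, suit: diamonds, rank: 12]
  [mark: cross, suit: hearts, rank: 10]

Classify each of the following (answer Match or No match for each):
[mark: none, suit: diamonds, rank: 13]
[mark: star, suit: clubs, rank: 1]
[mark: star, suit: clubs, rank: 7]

No match, Match, Match

'Match' ⟺ rank ≤ 7.
[mark: none, suit: diamonds, rank: 13]: No match (rank = 13). [mark: star, suit: clubs, rank: 1]: Match (rank = 1). [mark: star, suit: clubs, rank: 7]: Match (rank = 7).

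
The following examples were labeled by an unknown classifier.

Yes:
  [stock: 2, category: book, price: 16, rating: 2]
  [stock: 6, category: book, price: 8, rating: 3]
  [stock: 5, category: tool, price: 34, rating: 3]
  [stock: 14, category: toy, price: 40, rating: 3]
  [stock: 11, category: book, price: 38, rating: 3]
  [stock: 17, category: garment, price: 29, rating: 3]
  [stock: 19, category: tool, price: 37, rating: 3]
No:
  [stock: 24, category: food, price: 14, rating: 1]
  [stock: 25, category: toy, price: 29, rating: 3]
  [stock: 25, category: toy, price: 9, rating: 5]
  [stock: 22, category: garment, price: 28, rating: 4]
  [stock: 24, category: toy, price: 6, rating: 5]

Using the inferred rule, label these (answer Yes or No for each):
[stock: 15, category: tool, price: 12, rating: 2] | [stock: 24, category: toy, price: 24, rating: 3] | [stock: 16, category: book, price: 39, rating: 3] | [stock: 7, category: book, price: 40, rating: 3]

Yes, No, Yes, Yes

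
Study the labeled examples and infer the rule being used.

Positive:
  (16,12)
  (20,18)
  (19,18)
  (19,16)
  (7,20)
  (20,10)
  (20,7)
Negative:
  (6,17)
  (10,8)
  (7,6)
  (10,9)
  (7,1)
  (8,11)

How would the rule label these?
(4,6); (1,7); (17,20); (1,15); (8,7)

Rule: sum ≥ 27. This holds for each 'Positive' example and fails for each 'Negative' one.
(4,6) → 4+6 = 10 → Negative.
(1,7) → 1+7 = 8 → Negative.
(17,20) → 17+20 = 37 → Positive.
(1,15) → 1+15 = 16 → Negative.
(8,7) → 8+7 = 15 → Negative.

Negative, Negative, Positive, Negative, Negative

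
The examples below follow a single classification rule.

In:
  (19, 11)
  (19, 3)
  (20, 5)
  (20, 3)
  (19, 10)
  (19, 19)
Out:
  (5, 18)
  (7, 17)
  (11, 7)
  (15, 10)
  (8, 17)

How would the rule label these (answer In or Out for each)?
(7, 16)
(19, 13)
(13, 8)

The distinguishing property — first ≥ 17 — holds for all the 'In' cases and none of the 'Out' cases.
Out: (7, 16), since first 7.
In: (19, 13), since first 19.
Out: (13, 8), since first 13.

Out, In, Out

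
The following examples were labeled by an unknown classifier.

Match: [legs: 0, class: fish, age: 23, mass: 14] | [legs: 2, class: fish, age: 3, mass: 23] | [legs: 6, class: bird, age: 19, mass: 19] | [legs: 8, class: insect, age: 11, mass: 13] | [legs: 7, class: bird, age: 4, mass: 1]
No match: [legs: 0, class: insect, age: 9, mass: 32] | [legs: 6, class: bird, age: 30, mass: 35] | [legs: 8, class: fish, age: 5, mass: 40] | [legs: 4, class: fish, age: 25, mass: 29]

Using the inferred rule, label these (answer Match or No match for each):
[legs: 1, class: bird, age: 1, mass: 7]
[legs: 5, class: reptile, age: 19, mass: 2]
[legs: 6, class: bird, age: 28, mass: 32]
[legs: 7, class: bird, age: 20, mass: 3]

Match, Match, No match, Match

One predicate separates the groups cleanly: mass ≤ 23.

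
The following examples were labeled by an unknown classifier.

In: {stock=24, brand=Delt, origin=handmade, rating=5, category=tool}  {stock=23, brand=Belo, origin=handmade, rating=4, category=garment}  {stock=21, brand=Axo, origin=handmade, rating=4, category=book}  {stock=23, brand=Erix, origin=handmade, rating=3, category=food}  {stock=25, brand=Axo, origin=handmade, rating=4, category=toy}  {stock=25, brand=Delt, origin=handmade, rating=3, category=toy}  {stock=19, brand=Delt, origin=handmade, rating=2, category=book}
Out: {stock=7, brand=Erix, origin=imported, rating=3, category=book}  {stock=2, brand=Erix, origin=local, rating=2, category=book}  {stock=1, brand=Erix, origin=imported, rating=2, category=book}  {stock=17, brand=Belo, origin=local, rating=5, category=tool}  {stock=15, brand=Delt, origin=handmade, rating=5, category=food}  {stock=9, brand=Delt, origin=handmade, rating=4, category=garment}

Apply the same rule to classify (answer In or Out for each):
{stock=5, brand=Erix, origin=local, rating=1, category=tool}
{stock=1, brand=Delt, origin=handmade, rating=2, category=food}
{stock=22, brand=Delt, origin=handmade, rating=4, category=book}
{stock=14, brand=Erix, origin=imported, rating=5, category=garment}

Out, Out, In, Out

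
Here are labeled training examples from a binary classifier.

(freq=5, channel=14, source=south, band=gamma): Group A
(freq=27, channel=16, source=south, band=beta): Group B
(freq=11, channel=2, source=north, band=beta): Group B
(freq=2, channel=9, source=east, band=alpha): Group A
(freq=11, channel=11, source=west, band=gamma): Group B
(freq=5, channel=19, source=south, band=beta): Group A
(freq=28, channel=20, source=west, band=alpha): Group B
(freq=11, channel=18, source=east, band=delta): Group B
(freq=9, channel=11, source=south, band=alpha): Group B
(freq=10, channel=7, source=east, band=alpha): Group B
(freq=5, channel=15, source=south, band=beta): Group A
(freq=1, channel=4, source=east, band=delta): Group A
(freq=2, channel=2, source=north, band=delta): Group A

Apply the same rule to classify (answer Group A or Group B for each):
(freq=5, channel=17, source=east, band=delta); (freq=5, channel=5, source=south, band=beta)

Every 'Group A' example satisfies: freq ≤ 5. None of the 'Group B' examples do.
(freq=5, channel=17, source=east, band=delta) — freq = 5, hence Group A.
(freq=5, channel=5, source=south, band=beta) — freq = 5, hence Group A.

Group A, Group A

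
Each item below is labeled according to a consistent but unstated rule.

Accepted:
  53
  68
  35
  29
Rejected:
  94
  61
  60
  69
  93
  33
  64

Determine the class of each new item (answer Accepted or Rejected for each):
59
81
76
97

Accepted, Rejected, Rejected, Rejected

All 'Accepted' examples share one property — ≡ 2 (mod 3) — and every 'Rejected' example lacks it.
59 → 59 mod 3 = 2 → Accepted. 81 → 81 mod 3 = 0 → Rejected. 76 → 76 mod 3 = 1 → Rejected. 97 → 97 mod 3 = 1 → Rejected.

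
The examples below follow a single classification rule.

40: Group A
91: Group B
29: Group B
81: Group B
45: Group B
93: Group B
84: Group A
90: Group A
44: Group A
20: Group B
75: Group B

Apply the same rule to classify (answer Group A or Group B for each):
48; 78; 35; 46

The common property of the 'Group A' items is: even AND at least 29. No 'Group B' item has it.
48: 48 is even, 48 ≥ 29 — qualifies, so Group A.
78: 78 is even, 78 ≥ 29 — qualifies, so Group A.
35: 35 is odd, 35 ≥ 29 — fails this test, so Group B.
46: 46 is even, 46 ≥ 29 — qualifies, so Group A.

Group A, Group A, Group B, Group A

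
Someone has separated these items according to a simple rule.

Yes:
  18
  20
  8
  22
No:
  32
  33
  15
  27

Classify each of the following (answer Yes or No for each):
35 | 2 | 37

The pattern is that an item is 'Yes' exactly when: even AND at most 22.
35: 35 is odd, 35 > 22 — does not fit, so No. 2: 2 is even, 2 ≤ 22 — matches, so Yes. 37: 37 is odd, 37 > 22 — does not fit, so No.

No, Yes, No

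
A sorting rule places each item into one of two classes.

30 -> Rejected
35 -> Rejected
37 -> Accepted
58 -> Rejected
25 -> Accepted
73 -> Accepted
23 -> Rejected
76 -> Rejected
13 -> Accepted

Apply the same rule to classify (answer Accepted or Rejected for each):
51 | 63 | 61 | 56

Rejected, Rejected, Accepted, Rejected

The rule appears to be: ≡ 1 (mod 4).
51: 51 mod 4 = 3, doesn't qualify → Rejected.
63: 63 mod 4 = 3, doesn't qualify → Rejected.
61: 61 mod 4 = 1, has this property → Accepted.
56: 56 mod 4 = 0, doesn't qualify → Rejected.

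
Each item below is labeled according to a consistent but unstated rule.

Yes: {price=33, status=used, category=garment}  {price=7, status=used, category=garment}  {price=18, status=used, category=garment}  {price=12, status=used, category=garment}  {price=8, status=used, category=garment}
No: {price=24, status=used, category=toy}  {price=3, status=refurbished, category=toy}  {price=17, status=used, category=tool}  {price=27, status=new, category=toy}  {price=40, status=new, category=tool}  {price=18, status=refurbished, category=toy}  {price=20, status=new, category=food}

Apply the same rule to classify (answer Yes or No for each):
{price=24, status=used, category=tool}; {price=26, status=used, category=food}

No, No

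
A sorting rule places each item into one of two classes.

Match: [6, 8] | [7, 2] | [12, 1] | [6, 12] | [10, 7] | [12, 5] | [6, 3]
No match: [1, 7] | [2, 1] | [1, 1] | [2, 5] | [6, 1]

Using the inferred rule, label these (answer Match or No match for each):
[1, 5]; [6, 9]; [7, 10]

The pattern is that an item is 'Match' exactly when: sum ≥ 9.
[1, 5]: No match (1+5 = 6). [6, 9]: Match (6+9 = 15). [7, 10]: Match (7+10 = 17).

No match, Match, Match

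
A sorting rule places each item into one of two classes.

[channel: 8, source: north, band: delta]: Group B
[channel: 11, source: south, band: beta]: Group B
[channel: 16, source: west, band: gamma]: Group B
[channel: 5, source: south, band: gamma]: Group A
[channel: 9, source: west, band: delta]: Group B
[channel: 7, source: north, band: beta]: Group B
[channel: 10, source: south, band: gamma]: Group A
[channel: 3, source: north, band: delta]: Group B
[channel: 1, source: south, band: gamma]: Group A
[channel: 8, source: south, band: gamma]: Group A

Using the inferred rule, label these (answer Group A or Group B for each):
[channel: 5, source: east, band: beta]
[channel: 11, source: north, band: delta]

Group B, Group B

The pattern is that an item is 'Group A' exactly when: band is gamma AND source is south.
[channel: 5, source: east, band: beta] — band is beta, source is east, hence Group B.
[channel: 11, source: north, band: delta] — band is delta, source is north, hence Group B.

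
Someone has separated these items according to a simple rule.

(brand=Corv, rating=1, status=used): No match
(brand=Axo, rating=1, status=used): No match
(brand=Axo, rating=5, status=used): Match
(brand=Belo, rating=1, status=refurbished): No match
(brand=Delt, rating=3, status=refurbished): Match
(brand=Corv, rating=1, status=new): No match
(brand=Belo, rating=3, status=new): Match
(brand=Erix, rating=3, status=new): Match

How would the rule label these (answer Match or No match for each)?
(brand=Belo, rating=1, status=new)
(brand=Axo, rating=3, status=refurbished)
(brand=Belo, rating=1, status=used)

The distinguishing property — rating ≥ 3 — holds for all the 'Match' cases and none of the 'No match' cases.
(brand=Belo, rating=1, status=new) — rating = 1, hence No match. (brand=Axo, rating=3, status=refurbished) — rating = 3, hence Match. (brand=Belo, rating=1, status=used) — rating = 1, hence No match.

No match, Match, No match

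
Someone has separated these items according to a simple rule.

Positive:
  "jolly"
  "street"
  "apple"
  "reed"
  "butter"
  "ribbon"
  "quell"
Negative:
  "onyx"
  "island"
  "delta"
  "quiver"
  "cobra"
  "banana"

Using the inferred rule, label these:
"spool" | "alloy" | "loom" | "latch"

Positive, Positive, Positive, Negative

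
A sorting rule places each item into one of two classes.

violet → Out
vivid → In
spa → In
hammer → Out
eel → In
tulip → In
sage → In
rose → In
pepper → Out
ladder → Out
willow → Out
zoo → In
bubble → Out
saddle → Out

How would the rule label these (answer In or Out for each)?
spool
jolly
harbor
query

In, In, Out, In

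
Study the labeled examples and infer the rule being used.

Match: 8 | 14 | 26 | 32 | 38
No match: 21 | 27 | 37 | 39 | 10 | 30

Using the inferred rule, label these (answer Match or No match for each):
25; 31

Every 'Match' example satisfies: ≡ 2 (mod 3). None of the 'No match' examples do.

No match, No match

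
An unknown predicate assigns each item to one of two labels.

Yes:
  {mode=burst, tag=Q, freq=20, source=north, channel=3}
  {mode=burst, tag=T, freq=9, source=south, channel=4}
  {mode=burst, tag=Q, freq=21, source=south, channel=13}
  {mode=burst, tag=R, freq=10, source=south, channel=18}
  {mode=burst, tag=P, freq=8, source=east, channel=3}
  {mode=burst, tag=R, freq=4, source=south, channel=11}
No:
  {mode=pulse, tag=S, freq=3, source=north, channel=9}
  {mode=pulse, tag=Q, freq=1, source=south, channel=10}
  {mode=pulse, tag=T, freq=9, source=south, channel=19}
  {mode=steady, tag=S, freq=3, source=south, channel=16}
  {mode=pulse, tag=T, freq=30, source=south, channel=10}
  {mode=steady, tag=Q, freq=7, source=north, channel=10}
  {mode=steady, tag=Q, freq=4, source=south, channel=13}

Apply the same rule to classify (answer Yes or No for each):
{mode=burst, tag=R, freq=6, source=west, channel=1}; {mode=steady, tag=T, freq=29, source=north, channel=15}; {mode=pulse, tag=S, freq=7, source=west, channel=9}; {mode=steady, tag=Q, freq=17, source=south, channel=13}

Yes, No, No, No

A rule that fits every label: mode is burst — true of each 'Yes' example, false of each 'No' one.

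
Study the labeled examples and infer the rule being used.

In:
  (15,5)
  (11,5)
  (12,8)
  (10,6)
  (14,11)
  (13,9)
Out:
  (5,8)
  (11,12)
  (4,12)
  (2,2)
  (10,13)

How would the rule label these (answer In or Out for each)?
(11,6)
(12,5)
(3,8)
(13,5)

In, In, Out, In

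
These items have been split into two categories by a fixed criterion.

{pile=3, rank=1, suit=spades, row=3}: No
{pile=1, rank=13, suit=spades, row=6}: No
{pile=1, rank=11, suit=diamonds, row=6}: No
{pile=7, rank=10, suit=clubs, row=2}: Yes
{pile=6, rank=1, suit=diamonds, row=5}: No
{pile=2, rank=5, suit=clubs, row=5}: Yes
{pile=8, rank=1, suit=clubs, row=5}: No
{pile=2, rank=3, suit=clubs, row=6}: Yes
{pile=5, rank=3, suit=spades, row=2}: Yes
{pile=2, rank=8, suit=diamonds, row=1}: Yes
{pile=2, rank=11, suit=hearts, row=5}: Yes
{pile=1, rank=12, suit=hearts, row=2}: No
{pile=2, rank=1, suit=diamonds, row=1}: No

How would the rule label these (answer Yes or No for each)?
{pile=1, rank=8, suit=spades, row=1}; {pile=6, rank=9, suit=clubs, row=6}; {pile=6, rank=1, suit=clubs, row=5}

The rule appears to be: rank ≥ 3 AND pile ≥ 2.
No: {pile=1, rank=8, suit=spades, row=1}, since rank = 8, pile = 1. Yes: {pile=6, rank=9, suit=clubs, row=6}, since rank = 9, pile = 6. No: {pile=6, rank=1, suit=clubs, row=5}, since rank = 1, pile = 6.

No, Yes, No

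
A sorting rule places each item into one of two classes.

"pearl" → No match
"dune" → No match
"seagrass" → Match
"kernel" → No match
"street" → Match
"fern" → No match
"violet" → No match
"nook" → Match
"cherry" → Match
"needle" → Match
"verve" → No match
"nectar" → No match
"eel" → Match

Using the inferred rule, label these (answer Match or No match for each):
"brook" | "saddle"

Match, Match

Checking candidate rules against both groups, what survives is: has a double letter.
"brook": 'oo' doubled — matches, so Match. "saddle": 'dd' doubled — matches, so Match.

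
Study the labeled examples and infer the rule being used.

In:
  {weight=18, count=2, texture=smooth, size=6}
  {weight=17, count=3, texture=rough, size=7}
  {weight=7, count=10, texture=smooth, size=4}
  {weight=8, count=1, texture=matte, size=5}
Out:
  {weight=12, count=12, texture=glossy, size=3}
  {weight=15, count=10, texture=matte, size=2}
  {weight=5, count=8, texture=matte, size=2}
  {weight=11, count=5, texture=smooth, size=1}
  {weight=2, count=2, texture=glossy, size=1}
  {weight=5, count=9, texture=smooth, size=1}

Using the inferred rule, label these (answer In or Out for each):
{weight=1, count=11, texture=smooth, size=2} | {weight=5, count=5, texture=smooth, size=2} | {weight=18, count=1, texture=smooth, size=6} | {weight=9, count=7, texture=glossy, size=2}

One predicate separates the groups cleanly: size ≥ 4.
{weight=1, count=11, texture=smooth, size=2} → size = 2 → Out.
{weight=5, count=5, texture=smooth, size=2} → size = 2 → Out.
{weight=18, count=1, texture=smooth, size=6} → size = 6 → In.
{weight=9, count=7, texture=glossy, size=2} → size = 2 → Out.

Out, Out, In, Out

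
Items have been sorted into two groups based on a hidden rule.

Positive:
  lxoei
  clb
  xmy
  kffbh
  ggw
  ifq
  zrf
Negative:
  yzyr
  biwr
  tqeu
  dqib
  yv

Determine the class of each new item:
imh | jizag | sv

Positive, Positive, Negative

Comparing the two groups points to one rule — odd length.
imh — length 3, hence Positive. jizag — length 5, hence Positive. sv — length 2, hence Negative.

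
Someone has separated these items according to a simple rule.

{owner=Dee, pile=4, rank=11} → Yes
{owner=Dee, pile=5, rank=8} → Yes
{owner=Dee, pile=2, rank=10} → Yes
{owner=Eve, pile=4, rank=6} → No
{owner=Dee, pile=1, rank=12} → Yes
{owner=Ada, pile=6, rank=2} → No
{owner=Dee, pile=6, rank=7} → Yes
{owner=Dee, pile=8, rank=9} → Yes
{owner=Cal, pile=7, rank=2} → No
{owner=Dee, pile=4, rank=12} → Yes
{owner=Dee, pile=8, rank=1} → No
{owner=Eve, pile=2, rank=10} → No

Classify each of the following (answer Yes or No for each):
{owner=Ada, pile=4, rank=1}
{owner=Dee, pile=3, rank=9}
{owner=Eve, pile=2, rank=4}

The rule appears to be: owner is Dee AND rank ≥ 2.
{owner=Ada, pile=4, rank=1}: owner is Ada, rank = 1 — fails this test, so No. {owner=Dee, pile=3, rank=9}: owner is Dee, rank = 9 — satisfies this, so Yes. {owner=Eve, pile=2, rank=4}: owner is Eve, rank = 4 — fails this test, so No.

No, Yes, No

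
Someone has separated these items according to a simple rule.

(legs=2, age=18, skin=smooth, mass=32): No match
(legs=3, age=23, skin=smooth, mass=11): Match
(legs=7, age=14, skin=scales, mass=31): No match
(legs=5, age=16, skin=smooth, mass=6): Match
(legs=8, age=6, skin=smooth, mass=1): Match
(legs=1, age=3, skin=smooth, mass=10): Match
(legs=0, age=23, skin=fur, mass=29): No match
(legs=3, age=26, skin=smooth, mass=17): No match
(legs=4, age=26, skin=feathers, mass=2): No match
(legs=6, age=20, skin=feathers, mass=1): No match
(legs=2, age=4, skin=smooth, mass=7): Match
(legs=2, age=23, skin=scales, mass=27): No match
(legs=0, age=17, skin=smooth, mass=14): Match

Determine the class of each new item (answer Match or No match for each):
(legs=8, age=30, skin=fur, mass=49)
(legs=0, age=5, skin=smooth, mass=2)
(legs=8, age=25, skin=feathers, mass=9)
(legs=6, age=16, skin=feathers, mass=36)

No match, Match, No match, No match

The simplest hypothesis consistent with all the labels is: skin is smooth AND mass ≤ 14.
(legs=8, age=30, skin=fur, mass=49) — skin is fur, mass = 49, hence No match. (legs=0, age=5, skin=smooth, mass=2) — skin is smooth, mass = 2, hence Match. (legs=8, age=25, skin=feathers, mass=9) — skin is feathers, mass = 9, hence No match. (legs=6, age=16, skin=feathers, mass=36) — skin is feathers, mass = 36, hence No match.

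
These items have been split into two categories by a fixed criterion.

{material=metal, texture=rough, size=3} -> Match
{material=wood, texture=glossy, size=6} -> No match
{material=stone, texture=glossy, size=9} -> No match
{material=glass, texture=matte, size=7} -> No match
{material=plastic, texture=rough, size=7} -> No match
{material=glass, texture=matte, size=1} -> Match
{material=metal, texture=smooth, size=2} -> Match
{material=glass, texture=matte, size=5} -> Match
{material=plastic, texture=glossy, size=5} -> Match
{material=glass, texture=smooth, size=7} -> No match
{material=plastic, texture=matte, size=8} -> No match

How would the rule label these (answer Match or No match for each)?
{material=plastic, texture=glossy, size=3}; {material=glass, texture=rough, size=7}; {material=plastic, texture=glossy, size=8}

The rule appears to be: size ≤ 5.
{material=plastic, texture=glossy, size=3}: size = 3 — checks out, so Match. {material=glass, texture=rough, size=7}: size = 7 — fails the rule, so No match. {material=plastic, texture=glossy, size=8}: size = 8 — fails the rule, so No match.

Match, No match, No match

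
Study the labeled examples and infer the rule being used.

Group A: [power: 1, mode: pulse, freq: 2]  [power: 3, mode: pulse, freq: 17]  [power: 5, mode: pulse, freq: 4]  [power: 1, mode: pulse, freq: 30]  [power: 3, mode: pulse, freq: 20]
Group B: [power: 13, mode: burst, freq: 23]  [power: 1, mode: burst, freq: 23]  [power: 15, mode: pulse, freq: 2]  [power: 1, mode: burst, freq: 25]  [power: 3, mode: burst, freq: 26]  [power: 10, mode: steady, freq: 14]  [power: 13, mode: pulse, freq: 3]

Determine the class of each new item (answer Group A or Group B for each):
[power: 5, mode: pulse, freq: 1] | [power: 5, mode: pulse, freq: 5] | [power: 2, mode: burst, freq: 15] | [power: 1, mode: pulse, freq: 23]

Group A, Group A, Group B, Group A

The simplest hypothesis consistent with all the labels is: mode is pulse AND power ≤ 5.
[power: 5, mode: pulse, freq: 1] — mode is pulse, power = 5, hence Group A.
[power: 5, mode: pulse, freq: 5] — mode is pulse, power = 5, hence Group A.
[power: 2, mode: burst, freq: 15] — mode is burst, power = 2, hence Group B.
[power: 1, mode: pulse, freq: 23] — mode is pulse, power = 1, hence Group A.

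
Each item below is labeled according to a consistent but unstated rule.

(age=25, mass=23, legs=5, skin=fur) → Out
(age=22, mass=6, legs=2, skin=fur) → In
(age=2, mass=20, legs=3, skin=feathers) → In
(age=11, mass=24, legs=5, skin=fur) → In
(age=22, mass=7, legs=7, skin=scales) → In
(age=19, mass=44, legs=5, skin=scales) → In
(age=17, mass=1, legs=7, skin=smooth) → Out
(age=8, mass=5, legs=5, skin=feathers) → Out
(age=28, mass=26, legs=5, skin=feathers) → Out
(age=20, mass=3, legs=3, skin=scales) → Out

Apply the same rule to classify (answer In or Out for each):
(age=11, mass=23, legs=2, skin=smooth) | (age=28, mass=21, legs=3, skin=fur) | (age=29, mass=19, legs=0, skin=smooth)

In, Out, Out

The rule appears to be: age ≤ 22 AND mass ≥ 6.
(age=11, mass=23, legs=2, skin=smooth) → age = 11, mass = 23 → In. (age=28, mass=21, legs=3, skin=fur) → age = 28, mass = 21 → Out. (age=29, mass=19, legs=0, skin=smooth) → age = 29, mass = 19 → Out.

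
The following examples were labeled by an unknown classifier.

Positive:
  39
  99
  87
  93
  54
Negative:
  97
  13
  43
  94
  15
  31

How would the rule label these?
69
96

The classifier is using: multiple of 3 AND at least 31.
69: 69 = 3·23, 69 ≥ 31, passes → Positive.
96: 96 = 3·32, 96 ≥ 31, passes → Positive.

Positive, Positive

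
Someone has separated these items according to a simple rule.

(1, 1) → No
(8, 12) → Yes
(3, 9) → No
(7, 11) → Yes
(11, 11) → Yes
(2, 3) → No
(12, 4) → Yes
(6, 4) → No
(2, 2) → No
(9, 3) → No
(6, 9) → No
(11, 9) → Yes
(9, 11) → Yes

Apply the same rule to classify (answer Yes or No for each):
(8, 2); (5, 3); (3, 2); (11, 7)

The common property of the 'Yes' items is: sum ≥ 16. No 'No' item has it.
(8, 2): 8+2 = 10 — fails the rule, so No.
(5, 3): 5+3 = 8 — fails the rule, so No.
(3, 2): 3+2 = 5 — fails the rule, so No.
(11, 7): 11+7 = 18 — satisfies this, so Yes.

No, No, No, Yes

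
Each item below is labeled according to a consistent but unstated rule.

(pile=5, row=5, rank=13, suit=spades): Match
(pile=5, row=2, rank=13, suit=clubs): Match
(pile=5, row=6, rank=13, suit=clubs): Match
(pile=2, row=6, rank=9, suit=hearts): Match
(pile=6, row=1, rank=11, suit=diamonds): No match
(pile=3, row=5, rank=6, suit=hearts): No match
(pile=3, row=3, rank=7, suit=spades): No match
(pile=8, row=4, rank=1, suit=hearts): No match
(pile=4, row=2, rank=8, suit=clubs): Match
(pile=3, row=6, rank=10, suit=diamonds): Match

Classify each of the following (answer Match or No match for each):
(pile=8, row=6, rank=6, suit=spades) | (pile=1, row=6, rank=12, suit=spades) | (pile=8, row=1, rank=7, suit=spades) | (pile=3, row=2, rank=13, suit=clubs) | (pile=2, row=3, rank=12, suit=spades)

No match, Match, No match, Match, Match

The simplest hypothesis consistent with all the labels is: row ≥ 2 AND rank ≥ 8.
(pile=8, row=6, rank=6, suit=spades): row = 6, rank = 6 — fails this test, so No match. (pile=1, row=6, rank=12, suit=spades): row = 6, rank = 12 — qualifies, so Match. (pile=8, row=1, rank=7, suit=spades): row = 1, rank = 7 — fails this test, so No match. (pile=3, row=2, rank=13, suit=clubs): row = 2, rank = 13 — qualifies, so Match. (pile=2, row=3, rank=12, suit=spades): row = 3, rank = 12 — qualifies, so Match.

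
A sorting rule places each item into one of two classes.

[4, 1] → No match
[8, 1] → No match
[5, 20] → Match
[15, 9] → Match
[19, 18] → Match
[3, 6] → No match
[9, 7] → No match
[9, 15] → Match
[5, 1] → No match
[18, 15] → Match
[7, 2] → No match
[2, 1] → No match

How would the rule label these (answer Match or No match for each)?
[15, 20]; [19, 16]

All 'Match' examples share one property — sum ≥ 24 — and every 'No match' example lacks it.
[15, 20] — 15+20 = 35, hence Match.
[19, 16] — 19+16 = 35, hence Match.

Match, Match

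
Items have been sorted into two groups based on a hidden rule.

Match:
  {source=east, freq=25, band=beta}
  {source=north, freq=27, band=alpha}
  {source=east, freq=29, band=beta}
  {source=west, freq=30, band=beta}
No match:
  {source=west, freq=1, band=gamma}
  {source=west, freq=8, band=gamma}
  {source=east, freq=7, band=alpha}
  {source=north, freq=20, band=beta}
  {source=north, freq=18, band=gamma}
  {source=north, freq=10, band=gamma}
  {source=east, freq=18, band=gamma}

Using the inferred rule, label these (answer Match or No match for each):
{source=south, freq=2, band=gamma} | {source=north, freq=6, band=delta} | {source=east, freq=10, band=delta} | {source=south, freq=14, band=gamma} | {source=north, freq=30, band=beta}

No match, No match, No match, No match, Match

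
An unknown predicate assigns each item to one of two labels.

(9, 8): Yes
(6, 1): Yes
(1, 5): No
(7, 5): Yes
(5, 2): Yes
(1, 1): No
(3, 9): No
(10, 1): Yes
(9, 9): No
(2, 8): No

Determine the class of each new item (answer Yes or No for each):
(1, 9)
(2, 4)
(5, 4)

No, No, Yes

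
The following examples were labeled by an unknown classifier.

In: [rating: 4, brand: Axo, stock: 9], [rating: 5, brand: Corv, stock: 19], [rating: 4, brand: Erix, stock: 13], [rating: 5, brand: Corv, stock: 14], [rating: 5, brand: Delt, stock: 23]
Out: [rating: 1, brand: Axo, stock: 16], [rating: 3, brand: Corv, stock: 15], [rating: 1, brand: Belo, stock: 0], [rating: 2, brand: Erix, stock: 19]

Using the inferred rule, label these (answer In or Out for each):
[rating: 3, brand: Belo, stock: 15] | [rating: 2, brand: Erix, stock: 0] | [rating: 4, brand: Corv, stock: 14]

Out, Out, In

The common property of the 'In' items is: rating ≥ 4. No 'Out' item has it.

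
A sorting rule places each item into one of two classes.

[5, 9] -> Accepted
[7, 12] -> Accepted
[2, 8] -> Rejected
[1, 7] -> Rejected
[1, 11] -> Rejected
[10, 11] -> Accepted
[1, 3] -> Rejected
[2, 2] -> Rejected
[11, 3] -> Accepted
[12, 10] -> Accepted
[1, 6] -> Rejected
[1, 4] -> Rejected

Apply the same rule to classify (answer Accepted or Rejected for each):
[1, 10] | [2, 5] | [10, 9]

'Accepted' ⟺ sum ≥ 14.
[1, 10] — 1+10 = 11, hence Rejected.
[2, 5] — 2+5 = 7, hence Rejected.
[10, 9] — 10+9 = 19, hence Accepted.

Rejected, Rejected, Accepted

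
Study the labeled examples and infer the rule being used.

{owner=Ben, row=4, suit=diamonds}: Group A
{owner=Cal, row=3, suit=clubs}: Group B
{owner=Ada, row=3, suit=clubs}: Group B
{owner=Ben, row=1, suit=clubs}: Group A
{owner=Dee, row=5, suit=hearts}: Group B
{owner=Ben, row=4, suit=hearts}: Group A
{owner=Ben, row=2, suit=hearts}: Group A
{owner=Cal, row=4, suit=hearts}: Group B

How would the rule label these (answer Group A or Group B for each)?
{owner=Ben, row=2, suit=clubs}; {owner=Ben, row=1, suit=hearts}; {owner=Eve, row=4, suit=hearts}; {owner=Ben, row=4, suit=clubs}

Group A, Group A, Group B, Group A

Comparing the two groups points to one rule — owner is Ben.
Group A: {owner=Ben, row=2, suit=clubs}, since owner is Ben. Group A: {owner=Ben, row=1, suit=hearts}, since owner is Ben. Group B: {owner=Eve, row=4, suit=hearts}, since owner is Eve. Group A: {owner=Ben, row=4, suit=clubs}, since owner is Ben.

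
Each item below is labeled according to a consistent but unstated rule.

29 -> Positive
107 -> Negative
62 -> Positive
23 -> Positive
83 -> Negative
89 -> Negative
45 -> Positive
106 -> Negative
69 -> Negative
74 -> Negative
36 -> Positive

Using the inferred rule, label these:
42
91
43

Positive, Negative, Positive

The classifier is using: at most 62.
42 — 42 ≤ 62, hence Positive. 91 — 91 > 62, hence Negative. 43 — 43 ≤ 62, hence Positive.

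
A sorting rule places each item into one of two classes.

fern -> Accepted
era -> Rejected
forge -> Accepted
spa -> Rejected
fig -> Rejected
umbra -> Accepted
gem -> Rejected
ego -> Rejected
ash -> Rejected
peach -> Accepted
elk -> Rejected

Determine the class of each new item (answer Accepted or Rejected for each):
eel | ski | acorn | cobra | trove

The simplest hypothesis consistent with all the labels is: length ≥ 4.

Rejected, Rejected, Accepted, Accepted, Accepted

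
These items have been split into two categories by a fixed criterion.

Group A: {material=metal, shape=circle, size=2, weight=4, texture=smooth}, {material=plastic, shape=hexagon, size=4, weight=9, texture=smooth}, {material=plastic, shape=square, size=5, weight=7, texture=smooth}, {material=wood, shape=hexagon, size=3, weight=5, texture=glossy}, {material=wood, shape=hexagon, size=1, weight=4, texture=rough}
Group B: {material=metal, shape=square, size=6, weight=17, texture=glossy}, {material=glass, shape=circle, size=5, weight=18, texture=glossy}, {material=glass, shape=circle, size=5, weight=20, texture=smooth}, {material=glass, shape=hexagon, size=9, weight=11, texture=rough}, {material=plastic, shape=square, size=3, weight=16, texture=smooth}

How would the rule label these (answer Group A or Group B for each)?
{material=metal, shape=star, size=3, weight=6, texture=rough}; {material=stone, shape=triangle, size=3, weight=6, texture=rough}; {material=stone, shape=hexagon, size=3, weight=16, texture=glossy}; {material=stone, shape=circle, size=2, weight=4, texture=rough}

Group A, Group A, Group B, Group A

The classifier is using: weight ≤ 9.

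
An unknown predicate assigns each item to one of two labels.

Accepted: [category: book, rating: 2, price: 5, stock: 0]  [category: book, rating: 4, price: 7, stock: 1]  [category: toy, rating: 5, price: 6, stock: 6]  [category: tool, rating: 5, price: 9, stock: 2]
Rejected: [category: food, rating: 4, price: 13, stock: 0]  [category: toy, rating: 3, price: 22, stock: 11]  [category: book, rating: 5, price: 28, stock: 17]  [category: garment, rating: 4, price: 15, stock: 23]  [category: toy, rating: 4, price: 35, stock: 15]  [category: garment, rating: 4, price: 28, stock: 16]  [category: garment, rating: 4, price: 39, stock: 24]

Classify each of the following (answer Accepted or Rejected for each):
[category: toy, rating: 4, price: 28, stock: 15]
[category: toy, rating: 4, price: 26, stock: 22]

Rejected, Rejected

'Accepted' ⟺ price ≤ 9.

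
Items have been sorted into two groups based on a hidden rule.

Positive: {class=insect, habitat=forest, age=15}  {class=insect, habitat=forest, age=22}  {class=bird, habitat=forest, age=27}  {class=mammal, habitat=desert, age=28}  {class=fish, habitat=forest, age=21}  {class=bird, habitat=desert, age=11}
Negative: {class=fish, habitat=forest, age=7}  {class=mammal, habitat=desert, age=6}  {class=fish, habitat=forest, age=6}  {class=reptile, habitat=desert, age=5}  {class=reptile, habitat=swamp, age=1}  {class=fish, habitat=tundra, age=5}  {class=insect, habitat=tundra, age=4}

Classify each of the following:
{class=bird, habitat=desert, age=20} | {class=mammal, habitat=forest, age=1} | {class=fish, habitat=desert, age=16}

Positive, Negative, Positive

The rule appears to be: age ≥ 11.
{class=bird, habitat=desert, age=20} → age = 20 → Positive.
{class=mammal, habitat=forest, age=1} → age = 1 → Negative.
{class=fish, habitat=desert, age=16} → age = 16 → Positive.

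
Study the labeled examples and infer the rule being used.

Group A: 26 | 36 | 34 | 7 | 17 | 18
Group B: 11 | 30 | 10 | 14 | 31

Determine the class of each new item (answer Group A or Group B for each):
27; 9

Group A, Group A

The simplest hypothesis consistent with all the labels is: digit sum ≥ 6.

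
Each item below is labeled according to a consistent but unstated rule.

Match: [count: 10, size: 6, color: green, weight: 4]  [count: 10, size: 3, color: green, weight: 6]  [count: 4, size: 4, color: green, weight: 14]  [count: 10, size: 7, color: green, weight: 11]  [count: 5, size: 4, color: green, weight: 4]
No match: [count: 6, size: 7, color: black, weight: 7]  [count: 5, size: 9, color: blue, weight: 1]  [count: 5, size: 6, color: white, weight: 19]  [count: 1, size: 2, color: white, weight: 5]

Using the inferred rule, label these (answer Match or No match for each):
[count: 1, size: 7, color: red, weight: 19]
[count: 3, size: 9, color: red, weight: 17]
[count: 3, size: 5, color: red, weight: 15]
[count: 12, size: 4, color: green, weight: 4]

The common property of the 'Match' items is: color is green. No 'No match' item has it.
No match: [count: 1, size: 7, color: red, weight: 19], since color is red.
No match: [count: 3, size: 9, color: red, weight: 17], since color is red.
No match: [count: 3, size: 5, color: red, weight: 15], since color is red.
Match: [count: 12, size: 4, color: green, weight: 4], since color is green.

No match, No match, No match, Match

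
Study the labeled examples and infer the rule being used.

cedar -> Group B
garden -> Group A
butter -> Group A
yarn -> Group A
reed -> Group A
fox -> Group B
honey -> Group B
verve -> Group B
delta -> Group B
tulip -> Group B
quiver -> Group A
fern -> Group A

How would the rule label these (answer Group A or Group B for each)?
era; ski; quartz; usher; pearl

Group B, Group B, Group A, Group B, Group B

The pattern is that an item is 'Group A' exactly when: even length.
era: Group B (length 3).
ski: Group B (length 3).
quartz: Group A (length 6).
usher: Group B (length 5).
pearl: Group B (length 5).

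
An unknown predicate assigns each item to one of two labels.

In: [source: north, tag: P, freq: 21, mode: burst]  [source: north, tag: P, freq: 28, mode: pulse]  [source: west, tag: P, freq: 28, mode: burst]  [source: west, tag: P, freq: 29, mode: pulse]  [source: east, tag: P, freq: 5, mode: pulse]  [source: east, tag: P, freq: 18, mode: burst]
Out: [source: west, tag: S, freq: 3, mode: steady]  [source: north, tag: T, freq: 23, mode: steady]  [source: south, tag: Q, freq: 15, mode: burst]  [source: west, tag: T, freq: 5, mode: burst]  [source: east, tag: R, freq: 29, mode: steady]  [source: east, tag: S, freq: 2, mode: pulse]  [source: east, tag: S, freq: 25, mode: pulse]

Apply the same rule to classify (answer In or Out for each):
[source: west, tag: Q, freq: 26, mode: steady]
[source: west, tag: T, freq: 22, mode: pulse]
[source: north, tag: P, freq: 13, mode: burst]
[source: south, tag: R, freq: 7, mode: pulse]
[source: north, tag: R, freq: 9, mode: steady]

Out, Out, In, Out, Out

The simplest hypothesis consistent with all the labels is: tag is P.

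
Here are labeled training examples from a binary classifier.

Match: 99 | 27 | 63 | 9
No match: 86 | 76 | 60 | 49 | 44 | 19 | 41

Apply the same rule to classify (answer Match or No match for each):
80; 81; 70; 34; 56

No match, Match, No match, No match, No match

'Match' ⟺ multiple of 9.
80 → 80 = 9·8 + 8 → No match. 81 → 81 = 9·9 → Match. 70 → 70 = 9·7 + 7 → No match. 34 → 34 = 9·3 + 7 → No match. 56 → 56 = 9·6 + 2 → No match.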